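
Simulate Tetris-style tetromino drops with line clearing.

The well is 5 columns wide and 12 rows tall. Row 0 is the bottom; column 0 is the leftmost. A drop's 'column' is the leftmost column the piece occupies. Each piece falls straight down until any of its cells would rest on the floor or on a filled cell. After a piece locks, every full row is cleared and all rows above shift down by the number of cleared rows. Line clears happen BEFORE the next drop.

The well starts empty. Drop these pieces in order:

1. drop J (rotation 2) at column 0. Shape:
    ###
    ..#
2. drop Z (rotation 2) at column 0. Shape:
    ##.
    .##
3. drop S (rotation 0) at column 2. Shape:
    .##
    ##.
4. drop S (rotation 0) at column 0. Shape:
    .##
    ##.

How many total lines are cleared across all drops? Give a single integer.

Drop 1: J rot2 at col 0 lands with bottom-row=0; cleared 0 line(s) (total 0); column heights now [2 2 2 0 0], max=2
Drop 2: Z rot2 at col 0 lands with bottom-row=2; cleared 0 line(s) (total 0); column heights now [4 4 3 0 0], max=4
Drop 3: S rot0 at col 2 lands with bottom-row=3; cleared 0 line(s) (total 0); column heights now [4 4 4 5 5], max=5
Drop 4: S rot0 at col 0 lands with bottom-row=4; cleared 0 line(s) (total 0); column heights now [5 6 6 5 5], max=6

Answer: 0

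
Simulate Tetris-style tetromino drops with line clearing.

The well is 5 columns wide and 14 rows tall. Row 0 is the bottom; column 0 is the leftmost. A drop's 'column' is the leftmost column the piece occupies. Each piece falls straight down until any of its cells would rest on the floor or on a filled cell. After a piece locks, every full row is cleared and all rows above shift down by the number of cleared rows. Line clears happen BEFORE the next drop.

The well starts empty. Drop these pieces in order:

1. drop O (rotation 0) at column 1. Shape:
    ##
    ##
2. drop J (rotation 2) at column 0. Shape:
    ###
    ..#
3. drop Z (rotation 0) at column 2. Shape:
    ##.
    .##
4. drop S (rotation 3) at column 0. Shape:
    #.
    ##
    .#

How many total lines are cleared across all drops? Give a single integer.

Drop 1: O rot0 at col 1 lands with bottom-row=0; cleared 0 line(s) (total 0); column heights now [0 2 2 0 0], max=2
Drop 2: J rot2 at col 0 lands with bottom-row=2; cleared 0 line(s) (total 0); column heights now [4 4 4 0 0], max=4
Drop 3: Z rot0 at col 2 lands with bottom-row=3; cleared 1 line(s) (total 1); column heights now [0 2 4 4 0], max=4
Drop 4: S rot3 at col 0 lands with bottom-row=2; cleared 0 line(s) (total 1); column heights now [5 4 4 4 0], max=5

Answer: 1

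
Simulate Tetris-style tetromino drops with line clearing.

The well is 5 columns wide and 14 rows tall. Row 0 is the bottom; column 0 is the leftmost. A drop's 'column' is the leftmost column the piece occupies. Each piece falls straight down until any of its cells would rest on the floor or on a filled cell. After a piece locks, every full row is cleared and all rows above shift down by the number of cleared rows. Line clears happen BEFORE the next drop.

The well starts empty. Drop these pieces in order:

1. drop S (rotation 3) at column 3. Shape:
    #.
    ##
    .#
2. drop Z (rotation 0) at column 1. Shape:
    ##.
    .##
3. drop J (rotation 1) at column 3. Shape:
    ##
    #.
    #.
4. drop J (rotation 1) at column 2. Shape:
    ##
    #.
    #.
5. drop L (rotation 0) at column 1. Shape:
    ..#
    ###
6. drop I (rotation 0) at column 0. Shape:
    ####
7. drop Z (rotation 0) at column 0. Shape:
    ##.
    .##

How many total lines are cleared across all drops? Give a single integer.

Answer: 0

Derivation:
Drop 1: S rot3 at col 3 lands with bottom-row=0; cleared 0 line(s) (total 0); column heights now [0 0 0 3 2], max=3
Drop 2: Z rot0 at col 1 lands with bottom-row=3; cleared 0 line(s) (total 0); column heights now [0 5 5 4 2], max=5
Drop 3: J rot1 at col 3 lands with bottom-row=4; cleared 0 line(s) (total 0); column heights now [0 5 5 7 7], max=7
Drop 4: J rot1 at col 2 lands with bottom-row=5; cleared 0 line(s) (total 0); column heights now [0 5 8 8 7], max=8
Drop 5: L rot0 at col 1 lands with bottom-row=8; cleared 0 line(s) (total 0); column heights now [0 9 9 10 7], max=10
Drop 6: I rot0 at col 0 lands with bottom-row=10; cleared 0 line(s) (total 0); column heights now [11 11 11 11 7], max=11
Drop 7: Z rot0 at col 0 lands with bottom-row=11; cleared 0 line(s) (total 0); column heights now [13 13 12 11 7], max=13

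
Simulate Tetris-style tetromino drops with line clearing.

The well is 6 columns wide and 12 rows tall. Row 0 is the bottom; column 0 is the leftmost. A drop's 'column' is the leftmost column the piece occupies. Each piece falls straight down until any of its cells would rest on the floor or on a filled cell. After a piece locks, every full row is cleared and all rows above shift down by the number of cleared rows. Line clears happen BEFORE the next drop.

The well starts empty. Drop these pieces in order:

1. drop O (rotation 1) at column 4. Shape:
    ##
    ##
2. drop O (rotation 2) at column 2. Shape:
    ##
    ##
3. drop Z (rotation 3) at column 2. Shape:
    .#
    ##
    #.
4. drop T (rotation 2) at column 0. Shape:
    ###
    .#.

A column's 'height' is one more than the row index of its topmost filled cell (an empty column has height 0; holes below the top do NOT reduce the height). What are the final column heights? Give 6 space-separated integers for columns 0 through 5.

Drop 1: O rot1 at col 4 lands with bottom-row=0; cleared 0 line(s) (total 0); column heights now [0 0 0 0 2 2], max=2
Drop 2: O rot2 at col 2 lands with bottom-row=0; cleared 0 line(s) (total 0); column heights now [0 0 2 2 2 2], max=2
Drop 3: Z rot3 at col 2 lands with bottom-row=2; cleared 0 line(s) (total 0); column heights now [0 0 4 5 2 2], max=5
Drop 4: T rot2 at col 0 lands with bottom-row=3; cleared 0 line(s) (total 0); column heights now [5 5 5 5 2 2], max=5

Answer: 5 5 5 5 2 2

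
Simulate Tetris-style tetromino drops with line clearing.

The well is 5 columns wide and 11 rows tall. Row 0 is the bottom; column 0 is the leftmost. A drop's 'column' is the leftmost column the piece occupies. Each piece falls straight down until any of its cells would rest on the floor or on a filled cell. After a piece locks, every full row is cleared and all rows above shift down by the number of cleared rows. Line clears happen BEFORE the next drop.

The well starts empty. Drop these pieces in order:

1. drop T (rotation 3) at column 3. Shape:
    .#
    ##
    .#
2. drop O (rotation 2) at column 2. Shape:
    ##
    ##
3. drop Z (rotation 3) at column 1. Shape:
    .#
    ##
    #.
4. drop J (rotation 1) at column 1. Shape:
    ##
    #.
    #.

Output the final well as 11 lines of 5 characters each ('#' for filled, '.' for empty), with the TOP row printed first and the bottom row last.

Drop 1: T rot3 at col 3 lands with bottom-row=0; cleared 0 line(s) (total 0); column heights now [0 0 0 2 3], max=3
Drop 2: O rot2 at col 2 lands with bottom-row=2; cleared 0 line(s) (total 0); column heights now [0 0 4 4 3], max=4
Drop 3: Z rot3 at col 1 lands with bottom-row=3; cleared 0 line(s) (total 0); column heights now [0 5 6 4 3], max=6
Drop 4: J rot1 at col 1 lands with bottom-row=5; cleared 0 line(s) (total 0); column heights now [0 8 8 4 3], max=8

Answer: .....
.....
.....
.##..
.#...
.##..
.##..
.###.
..###
...##
....#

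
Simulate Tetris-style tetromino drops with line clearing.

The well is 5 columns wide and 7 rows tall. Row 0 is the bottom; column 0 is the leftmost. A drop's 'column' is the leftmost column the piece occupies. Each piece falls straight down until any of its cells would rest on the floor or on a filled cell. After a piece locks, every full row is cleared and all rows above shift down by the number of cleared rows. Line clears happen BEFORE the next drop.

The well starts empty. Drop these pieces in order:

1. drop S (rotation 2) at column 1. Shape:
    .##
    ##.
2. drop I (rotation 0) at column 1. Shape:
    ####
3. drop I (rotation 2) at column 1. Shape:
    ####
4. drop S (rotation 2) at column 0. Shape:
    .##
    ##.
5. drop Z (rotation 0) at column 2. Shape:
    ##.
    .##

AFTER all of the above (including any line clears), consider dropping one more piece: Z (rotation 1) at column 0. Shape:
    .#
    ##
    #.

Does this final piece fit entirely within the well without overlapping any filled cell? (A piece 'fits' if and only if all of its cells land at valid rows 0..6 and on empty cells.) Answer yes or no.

Answer: no

Derivation:
Drop 1: S rot2 at col 1 lands with bottom-row=0; cleared 0 line(s) (total 0); column heights now [0 1 2 2 0], max=2
Drop 2: I rot0 at col 1 lands with bottom-row=2; cleared 0 line(s) (total 0); column heights now [0 3 3 3 3], max=3
Drop 3: I rot2 at col 1 lands with bottom-row=3; cleared 0 line(s) (total 0); column heights now [0 4 4 4 4], max=4
Drop 4: S rot2 at col 0 lands with bottom-row=4; cleared 0 line(s) (total 0); column heights now [5 6 6 4 4], max=6
Drop 5: Z rot0 at col 2 lands with bottom-row=5; cleared 0 line(s) (total 0); column heights now [5 6 7 7 6], max=7
Test piece Z rot1 at col 0 (width 2): heights before test = [5 6 7 7 6]; fits = False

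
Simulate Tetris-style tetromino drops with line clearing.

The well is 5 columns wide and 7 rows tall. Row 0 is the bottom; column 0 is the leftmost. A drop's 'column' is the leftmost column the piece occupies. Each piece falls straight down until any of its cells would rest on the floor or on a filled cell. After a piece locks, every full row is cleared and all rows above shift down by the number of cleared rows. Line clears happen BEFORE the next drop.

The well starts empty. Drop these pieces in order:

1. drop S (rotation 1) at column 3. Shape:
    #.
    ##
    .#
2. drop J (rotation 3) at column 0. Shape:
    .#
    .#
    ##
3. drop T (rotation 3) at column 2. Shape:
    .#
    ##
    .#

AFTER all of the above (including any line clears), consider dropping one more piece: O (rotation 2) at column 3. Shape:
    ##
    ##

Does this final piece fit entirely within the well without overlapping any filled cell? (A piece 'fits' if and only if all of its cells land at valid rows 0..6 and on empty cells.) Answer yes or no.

Answer: no

Derivation:
Drop 1: S rot1 at col 3 lands with bottom-row=0; cleared 0 line(s) (total 0); column heights now [0 0 0 3 2], max=3
Drop 2: J rot3 at col 0 lands with bottom-row=0; cleared 0 line(s) (total 0); column heights now [1 3 0 3 2], max=3
Drop 3: T rot3 at col 2 lands with bottom-row=3; cleared 0 line(s) (total 0); column heights now [1 3 5 6 2], max=6
Test piece O rot2 at col 3 (width 2): heights before test = [1 3 5 6 2]; fits = False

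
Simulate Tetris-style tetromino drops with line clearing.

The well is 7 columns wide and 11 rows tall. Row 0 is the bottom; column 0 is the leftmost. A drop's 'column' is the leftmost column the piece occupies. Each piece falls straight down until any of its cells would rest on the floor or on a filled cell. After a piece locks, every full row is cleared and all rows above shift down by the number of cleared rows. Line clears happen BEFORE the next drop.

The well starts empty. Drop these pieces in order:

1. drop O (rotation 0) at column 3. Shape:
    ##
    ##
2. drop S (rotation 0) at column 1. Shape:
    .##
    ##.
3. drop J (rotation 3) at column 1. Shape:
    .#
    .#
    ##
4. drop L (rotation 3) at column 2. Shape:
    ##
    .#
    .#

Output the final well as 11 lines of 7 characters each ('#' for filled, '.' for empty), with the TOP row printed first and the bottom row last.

Drop 1: O rot0 at col 3 lands with bottom-row=0; cleared 0 line(s) (total 0); column heights now [0 0 0 2 2 0 0], max=2
Drop 2: S rot0 at col 1 lands with bottom-row=1; cleared 0 line(s) (total 0); column heights now [0 2 3 3 2 0 0], max=3
Drop 3: J rot3 at col 1 lands with bottom-row=3; cleared 0 line(s) (total 0); column heights now [0 4 6 3 2 0 0], max=6
Drop 4: L rot3 at col 2 lands with bottom-row=4; cleared 0 line(s) (total 0); column heights now [0 4 7 7 2 0 0], max=7

Answer: .......
.......
.......
.......
..##...
..##...
..##...
.##....
..##...
.####..
...##..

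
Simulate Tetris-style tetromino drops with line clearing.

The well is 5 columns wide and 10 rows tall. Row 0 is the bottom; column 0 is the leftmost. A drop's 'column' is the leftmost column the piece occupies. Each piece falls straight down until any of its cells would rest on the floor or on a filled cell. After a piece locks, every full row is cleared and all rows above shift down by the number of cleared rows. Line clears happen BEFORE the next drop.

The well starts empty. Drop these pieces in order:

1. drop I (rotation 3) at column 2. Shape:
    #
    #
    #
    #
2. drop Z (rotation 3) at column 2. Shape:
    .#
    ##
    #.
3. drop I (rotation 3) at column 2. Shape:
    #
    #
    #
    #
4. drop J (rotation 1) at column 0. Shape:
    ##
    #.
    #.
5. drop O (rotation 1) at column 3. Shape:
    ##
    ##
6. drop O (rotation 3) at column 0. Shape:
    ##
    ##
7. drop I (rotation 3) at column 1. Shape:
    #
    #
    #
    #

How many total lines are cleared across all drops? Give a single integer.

Answer: 0

Derivation:
Drop 1: I rot3 at col 2 lands with bottom-row=0; cleared 0 line(s) (total 0); column heights now [0 0 4 0 0], max=4
Drop 2: Z rot3 at col 2 lands with bottom-row=4; cleared 0 line(s) (total 0); column heights now [0 0 6 7 0], max=7
Drop 3: I rot3 at col 2 lands with bottom-row=6; cleared 0 line(s) (total 0); column heights now [0 0 10 7 0], max=10
Drop 4: J rot1 at col 0 lands with bottom-row=0; cleared 0 line(s) (total 0); column heights now [3 3 10 7 0], max=10
Drop 5: O rot1 at col 3 lands with bottom-row=7; cleared 0 line(s) (total 0); column heights now [3 3 10 9 9], max=10
Drop 6: O rot3 at col 0 lands with bottom-row=3; cleared 0 line(s) (total 0); column heights now [5 5 10 9 9], max=10
Drop 7: I rot3 at col 1 lands with bottom-row=5; cleared 0 line(s) (total 0); column heights now [5 9 10 9 9], max=10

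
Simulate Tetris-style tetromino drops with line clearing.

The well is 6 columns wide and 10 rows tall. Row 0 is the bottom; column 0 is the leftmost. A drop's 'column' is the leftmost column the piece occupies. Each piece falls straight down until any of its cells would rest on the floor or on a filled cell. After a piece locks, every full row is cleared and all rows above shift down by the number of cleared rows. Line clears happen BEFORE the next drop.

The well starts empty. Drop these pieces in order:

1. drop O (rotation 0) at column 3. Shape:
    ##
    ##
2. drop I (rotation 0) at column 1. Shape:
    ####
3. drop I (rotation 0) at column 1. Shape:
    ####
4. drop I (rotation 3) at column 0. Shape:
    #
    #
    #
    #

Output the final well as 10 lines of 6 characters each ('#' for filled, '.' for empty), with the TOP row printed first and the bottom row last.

Drop 1: O rot0 at col 3 lands with bottom-row=0; cleared 0 line(s) (total 0); column heights now [0 0 0 2 2 0], max=2
Drop 2: I rot0 at col 1 lands with bottom-row=2; cleared 0 line(s) (total 0); column heights now [0 3 3 3 3 0], max=3
Drop 3: I rot0 at col 1 lands with bottom-row=3; cleared 0 line(s) (total 0); column heights now [0 4 4 4 4 0], max=4
Drop 4: I rot3 at col 0 lands with bottom-row=0; cleared 0 line(s) (total 0); column heights now [4 4 4 4 4 0], max=4

Answer: ......
......
......
......
......
......
#####.
#####.
#..##.
#..##.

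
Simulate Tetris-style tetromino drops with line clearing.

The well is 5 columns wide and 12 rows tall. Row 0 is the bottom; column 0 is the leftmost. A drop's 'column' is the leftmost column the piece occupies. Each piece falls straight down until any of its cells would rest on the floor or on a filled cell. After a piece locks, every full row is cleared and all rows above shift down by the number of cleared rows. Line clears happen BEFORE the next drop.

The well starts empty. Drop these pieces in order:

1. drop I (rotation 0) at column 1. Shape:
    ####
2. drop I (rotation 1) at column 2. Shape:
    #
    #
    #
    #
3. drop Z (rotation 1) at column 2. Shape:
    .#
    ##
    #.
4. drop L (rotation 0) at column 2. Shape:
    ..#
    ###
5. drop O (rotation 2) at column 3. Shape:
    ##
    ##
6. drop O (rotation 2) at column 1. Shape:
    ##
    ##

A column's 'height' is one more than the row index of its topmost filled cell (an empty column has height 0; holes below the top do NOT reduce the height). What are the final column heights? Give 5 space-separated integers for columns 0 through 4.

Drop 1: I rot0 at col 1 lands with bottom-row=0; cleared 0 line(s) (total 0); column heights now [0 1 1 1 1], max=1
Drop 2: I rot1 at col 2 lands with bottom-row=1; cleared 0 line(s) (total 0); column heights now [0 1 5 1 1], max=5
Drop 3: Z rot1 at col 2 lands with bottom-row=5; cleared 0 line(s) (total 0); column heights now [0 1 7 8 1], max=8
Drop 4: L rot0 at col 2 lands with bottom-row=8; cleared 0 line(s) (total 0); column heights now [0 1 9 9 10], max=10
Drop 5: O rot2 at col 3 lands with bottom-row=10; cleared 0 line(s) (total 0); column heights now [0 1 9 12 12], max=12
Drop 6: O rot2 at col 1 lands with bottom-row=9; cleared 0 line(s) (total 0); column heights now [0 11 11 12 12], max=12

Answer: 0 11 11 12 12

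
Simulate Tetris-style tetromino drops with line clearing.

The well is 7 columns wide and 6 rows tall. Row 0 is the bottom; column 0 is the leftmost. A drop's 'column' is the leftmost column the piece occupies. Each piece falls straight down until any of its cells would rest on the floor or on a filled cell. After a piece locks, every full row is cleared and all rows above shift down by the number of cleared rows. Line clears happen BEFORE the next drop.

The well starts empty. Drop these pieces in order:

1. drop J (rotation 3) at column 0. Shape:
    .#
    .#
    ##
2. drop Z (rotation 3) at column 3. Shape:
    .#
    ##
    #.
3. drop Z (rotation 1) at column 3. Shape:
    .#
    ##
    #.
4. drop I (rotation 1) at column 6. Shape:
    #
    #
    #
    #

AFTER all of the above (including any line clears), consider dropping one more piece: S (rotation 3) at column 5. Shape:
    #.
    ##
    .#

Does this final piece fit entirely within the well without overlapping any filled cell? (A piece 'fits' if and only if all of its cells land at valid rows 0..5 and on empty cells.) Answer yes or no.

Answer: no

Derivation:
Drop 1: J rot3 at col 0 lands with bottom-row=0; cleared 0 line(s) (total 0); column heights now [1 3 0 0 0 0 0], max=3
Drop 2: Z rot3 at col 3 lands with bottom-row=0; cleared 0 line(s) (total 0); column heights now [1 3 0 2 3 0 0], max=3
Drop 3: Z rot1 at col 3 lands with bottom-row=2; cleared 0 line(s) (total 0); column heights now [1 3 0 4 5 0 0], max=5
Drop 4: I rot1 at col 6 lands with bottom-row=0; cleared 0 line(s) (total 0); column heights now [1 3 0 4 5 0 4], max=5
Test piece S rot3 at col 5 (width 2): heights before test = [1 3 0 4 5 0 4]; fits = False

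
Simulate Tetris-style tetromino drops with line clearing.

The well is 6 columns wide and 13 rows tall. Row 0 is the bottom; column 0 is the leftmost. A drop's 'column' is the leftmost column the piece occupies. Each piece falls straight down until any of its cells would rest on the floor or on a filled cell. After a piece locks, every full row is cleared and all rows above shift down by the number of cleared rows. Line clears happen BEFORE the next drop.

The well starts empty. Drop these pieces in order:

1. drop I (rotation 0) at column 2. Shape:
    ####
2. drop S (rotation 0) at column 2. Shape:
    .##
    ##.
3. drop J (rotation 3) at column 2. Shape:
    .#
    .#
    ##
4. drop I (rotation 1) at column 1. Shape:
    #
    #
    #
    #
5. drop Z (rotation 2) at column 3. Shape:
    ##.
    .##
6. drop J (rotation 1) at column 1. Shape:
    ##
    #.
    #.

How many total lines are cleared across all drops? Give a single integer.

Answer: 0

Derivation:
Drop 1: I rot0 at col 2 lands with bottom-row=0; cleared 0 line(s) (total 0); column heights now [0 0 1 1 1 1], max=1
Drop 2: S rot0 at col 2 lands with bottom-row=1; cleared 0 line(s) (total 0); column heights now [0 0 2 3 3 1], max=3
Drop 3: J rot3 at col 2 lands with bottom-row=3; cleared 0 line(s) (total 0); column heights now [0 0 4 6 3 1], max=6
Drop 4: I rot1 at col 1 lands with bottom-row=0; cleared 0 line(s) (total 0); column heights now [0 4 4 6 3 1], max=6
Drop 5: Z rot2 at col 3 lands with bottom-row=5; cleared 0 line(s) (total 0); column heights now [0 4 4 7 7 6], max=7
Drop 6: J rot1 at col 1 lands with bottom-row=4; cleared 0 line(s) (total 0); column heights now [0 7 7 7 7 6], max=7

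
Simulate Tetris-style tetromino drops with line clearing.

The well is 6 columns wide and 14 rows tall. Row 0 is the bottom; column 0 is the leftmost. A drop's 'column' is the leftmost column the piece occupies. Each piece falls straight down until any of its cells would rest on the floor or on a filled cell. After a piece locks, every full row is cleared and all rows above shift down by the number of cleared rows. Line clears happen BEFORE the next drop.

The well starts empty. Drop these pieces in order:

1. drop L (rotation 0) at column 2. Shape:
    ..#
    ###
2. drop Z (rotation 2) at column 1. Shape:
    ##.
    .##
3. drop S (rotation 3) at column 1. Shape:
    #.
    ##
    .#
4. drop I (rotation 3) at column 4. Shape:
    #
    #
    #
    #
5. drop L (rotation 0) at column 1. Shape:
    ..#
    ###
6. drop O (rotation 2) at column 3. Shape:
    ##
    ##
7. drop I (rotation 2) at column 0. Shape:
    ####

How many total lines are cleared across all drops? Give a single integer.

Drop 1: L rot0 at col 2 lands with bottom-row=0; cleared 0 line(s) (total 0); column heights now [0 0 1 1 2 0], max=2
Drop 2: Z rot2 at col 1 lands with bottom-row=1; cleared 0 line(s) (total 0); column heights now [0 3 3 2 2 0], max=3
Drop 3: S rot3 at col 1 lands with bottom-row=3; cleared 0 line(s) (total 0); column heights now [0 6 5 2 2 0], max=6
Drop 4: I rot3 at col 4 lands with bottom-row=2; cleared 0 line(s) (total 0); column heights now [0 6 5 2 6 0], max=6
Drop 5: L rot0 at col 1 lands with bottom-row=6; cleared 0 line(s) (total 0); column heights now [0 7 7 8 6 0], max=8
Drop 6: O rot2 at col 3 lands with bottom-row=8; cleared 0 line(s) (total 0); column heights now [0 7 7 10 10 0], max=10
Drop 7: I rot2 at col 0 lands with bottom-row=10; cleared 0 line(s) (total 0); column heights now [11 11 11 11 10 0], max=11

Answer: 0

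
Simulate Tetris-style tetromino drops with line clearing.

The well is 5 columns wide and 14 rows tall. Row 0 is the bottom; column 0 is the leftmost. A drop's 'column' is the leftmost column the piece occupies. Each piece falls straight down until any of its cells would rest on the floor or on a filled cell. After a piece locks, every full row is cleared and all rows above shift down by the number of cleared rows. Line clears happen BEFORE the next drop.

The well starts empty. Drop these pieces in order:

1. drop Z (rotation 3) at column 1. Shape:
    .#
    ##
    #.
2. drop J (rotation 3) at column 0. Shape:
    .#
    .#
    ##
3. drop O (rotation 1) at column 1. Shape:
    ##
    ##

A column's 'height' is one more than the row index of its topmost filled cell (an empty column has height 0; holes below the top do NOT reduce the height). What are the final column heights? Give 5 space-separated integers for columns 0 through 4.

Drop 1: Z rot3 at col 1 lands with bottom-row=0; cleared 0 line(s) (total 0); column heights now [0 2 3 0 0], max=3
Drop 2: J rot3 at col 0 lands with bottom-row=2; cleared 0 line(s) (total 0); column heights now [3 5 3 0 0], max=5
Drop 3: O rot1 at col 1 lands with bottom-row=5; cleared 0 line(s) (total 0); column heights now [3 7 7 0 0], max=7

Answer: 3 7 7 0 0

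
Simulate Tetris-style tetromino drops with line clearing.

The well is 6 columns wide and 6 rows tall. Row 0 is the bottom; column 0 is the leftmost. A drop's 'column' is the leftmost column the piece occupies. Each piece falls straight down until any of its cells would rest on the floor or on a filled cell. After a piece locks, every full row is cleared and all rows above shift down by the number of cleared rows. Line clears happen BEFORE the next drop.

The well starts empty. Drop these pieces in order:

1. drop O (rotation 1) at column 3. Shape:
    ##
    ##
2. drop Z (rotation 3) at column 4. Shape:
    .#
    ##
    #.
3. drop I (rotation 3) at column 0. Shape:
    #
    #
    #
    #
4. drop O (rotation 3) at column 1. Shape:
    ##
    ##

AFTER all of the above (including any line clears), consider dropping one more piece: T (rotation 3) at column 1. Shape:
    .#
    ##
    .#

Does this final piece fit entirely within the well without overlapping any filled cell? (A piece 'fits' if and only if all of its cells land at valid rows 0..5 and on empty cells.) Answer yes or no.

Drop 1: O rot1 at col 3 lands with bottom-row=0; cleared 0 line(s) (total 0); column heights now [0 0 0 2 2 0], max=2
Drop 2: Z rot3 at col 4 lands with bottom-row=2; cleared 0 line(s) (total 0); column heights now [0 0 0 2 4 5], max=5
Drop 3: I rot3 at col 0 lands with bottom-row=0; cleared 0 line(s) (total 0); column heights now [4 0 0 2 4 5], max=5
Drop 4: O rot3 at col 1 lands with bottom-row=0; cleared 0 line(s) (total 0); column heights now [4 2 2 2 4 5], max=5
Test piece T rot3 at col 1 (width 2): heights before test = [4 2 2 2 4 5]; fits = True

Answer: yes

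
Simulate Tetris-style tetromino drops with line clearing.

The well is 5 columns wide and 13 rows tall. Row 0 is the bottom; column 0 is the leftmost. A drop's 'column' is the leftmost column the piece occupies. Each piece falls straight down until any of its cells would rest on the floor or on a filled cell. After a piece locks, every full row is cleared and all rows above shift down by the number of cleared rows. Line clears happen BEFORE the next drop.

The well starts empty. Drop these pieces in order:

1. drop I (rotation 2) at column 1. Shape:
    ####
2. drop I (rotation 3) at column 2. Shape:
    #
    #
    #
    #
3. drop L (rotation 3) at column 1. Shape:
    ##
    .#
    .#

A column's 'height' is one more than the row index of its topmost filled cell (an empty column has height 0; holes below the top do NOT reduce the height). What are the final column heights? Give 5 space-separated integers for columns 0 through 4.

Answer: 0 8 8 1 1

Derivation:
Drop 1: I rot2 at col 1 lands with bottom-row=0; cleared 0 line(s) (total 0); column heights now [0 1 1 1 1], max=1
Drop 2: I rot3 at col 2 lands with bottom-row=1; cleared 0 line(s) (total 0); column heights now [0 1 5 1 1], max=5
Drop 3: L rot3 at col 1 lands with bottom-row=5; cleared 0 line(s) (total 0); column heights now [0 8 8 1 1], max=8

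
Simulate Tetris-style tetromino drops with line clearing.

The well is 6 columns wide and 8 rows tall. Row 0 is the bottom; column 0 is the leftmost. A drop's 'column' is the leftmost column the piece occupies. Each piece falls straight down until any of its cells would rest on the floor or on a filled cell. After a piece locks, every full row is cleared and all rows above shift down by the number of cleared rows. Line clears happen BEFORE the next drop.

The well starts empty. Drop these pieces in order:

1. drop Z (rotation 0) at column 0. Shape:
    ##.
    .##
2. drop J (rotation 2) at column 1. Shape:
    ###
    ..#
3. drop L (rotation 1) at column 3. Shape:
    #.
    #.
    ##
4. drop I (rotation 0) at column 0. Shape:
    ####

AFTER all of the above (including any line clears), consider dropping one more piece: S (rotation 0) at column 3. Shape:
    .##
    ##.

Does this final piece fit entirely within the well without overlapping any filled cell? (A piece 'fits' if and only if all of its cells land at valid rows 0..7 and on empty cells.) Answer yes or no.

Drop 1: Z rot0 at col 0 lands with bottom-row=0; cleared 0 line(s) (total 0); column heights now [2 2 1 0 0 0], max=2
Drop 2: J rot2 at col 1 lands with bottom-row=1; cleared 0 line(s) (total 0); column heights now [2 3 3 3 0 0], max=3
Drop 3: L rot1 at col 3 lands with bottom-row=3; cleared 0 line(s) (total 0); column heights now [2 3 3 6 4 0], max=6
Drop 4: I rot0 at col 0 lands with bottom-row=6; cleared 0 line(s) (total 0); column heights now [7 7 7 7 4 0], max=7
Test piece S rot0 at col 3 (width 3): heights before test = [7 7 7 7 4 0]; fits = False

Answer: no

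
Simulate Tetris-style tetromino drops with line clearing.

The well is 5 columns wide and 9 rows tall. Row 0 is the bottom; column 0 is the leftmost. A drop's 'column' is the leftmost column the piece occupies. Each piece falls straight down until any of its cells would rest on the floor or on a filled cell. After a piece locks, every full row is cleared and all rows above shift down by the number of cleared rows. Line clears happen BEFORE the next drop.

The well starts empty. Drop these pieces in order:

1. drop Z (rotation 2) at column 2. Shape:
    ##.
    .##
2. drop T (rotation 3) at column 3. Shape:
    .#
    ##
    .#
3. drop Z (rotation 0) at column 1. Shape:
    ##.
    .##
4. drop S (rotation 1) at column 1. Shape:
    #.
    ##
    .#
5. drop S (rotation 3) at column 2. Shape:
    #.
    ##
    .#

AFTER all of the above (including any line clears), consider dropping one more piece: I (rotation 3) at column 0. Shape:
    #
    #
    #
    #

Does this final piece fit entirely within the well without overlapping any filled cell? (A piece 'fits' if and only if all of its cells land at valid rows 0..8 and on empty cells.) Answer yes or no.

Answer: yes

Derivation:
Drop 1: Z rot2 at col 2 lands with bottom-row=0; cleared 0 line(s) (total 0); column heights now [0 0 2 2 1], max=2
Drop 2: T rot3 at col 3 lands with bottom-row=1; cleared 0 line(s) (total 0); column heights now [0 0 2 3 4], max=4
Drop 3: Z rot0 at col 1 lands with bottom-row=3; cleared 0 line(s) (total 0); column heights now [0 5 5 4 4], max=5
Drop 4: S rot1 at col 1 lands with bottom-row=5; cleared 0 line(s) (total 0); column heights now [0 8 7 4 4], max=8
Drop 5: S rot3 at col 2 lands with bottom-row=6; cleared 0 line(s) (total 0); column heights now [0 8 9 8 4], max=9
Test piece I rot3 at col 0 (width 1): heights before test = [0 8 9 8 4]; fits = True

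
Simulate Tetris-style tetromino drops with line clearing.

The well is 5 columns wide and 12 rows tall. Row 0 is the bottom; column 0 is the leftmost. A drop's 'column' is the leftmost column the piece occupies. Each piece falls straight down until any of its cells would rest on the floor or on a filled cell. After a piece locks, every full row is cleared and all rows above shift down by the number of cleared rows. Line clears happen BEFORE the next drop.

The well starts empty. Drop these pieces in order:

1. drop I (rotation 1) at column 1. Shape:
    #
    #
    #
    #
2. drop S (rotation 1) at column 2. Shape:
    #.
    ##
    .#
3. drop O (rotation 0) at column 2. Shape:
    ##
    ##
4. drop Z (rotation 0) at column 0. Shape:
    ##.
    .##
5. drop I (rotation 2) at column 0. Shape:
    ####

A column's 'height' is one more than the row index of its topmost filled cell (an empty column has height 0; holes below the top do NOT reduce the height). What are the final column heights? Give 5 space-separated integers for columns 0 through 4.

Answer: 8 8 8 8 0

Derivation:
Drop 1: I rot1 at col 1 lands with bottom-row=0; cleared 0 line(s) (total 0); column heights now [0 4 0 0 0], max=4
Drop 2: S rot1 at col 2 lands with bottom-row=0; cleared 0 line(s) (total 0); column heights now [0 4 3 2 0], max=4
Drop 3: O rot0 at col 2 lands with bottom-row=3; cleared 0 line(s) (total 0); column heights now [0 4 5 5 0], max=5
Drop 4: Z rot0 at col 0 lands with bottom-row=5; cleared 0 line(s) (total 0); column heights now [7 7 6 5 0], max=7
Drop 5: I rot2 at col 0 lands with bottom-row=7; cleared 0 line(s) (total 0); column heights now [8 8 8 8 0], max=8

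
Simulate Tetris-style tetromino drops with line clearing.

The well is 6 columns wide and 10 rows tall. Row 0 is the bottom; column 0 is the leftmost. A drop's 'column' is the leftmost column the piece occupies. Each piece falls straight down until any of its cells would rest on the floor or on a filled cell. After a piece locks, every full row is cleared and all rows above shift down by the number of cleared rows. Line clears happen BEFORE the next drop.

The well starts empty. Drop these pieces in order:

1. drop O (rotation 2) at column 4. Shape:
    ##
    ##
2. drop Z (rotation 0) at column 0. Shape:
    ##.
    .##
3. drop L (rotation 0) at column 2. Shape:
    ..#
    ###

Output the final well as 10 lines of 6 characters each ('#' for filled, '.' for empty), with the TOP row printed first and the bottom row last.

Answer: ......
......
......
......
......
......
....#.
..###.
##..##
.##.##

Derivation:
Drop 1: O rot2 at col 4 lands with bottom-row=0; cleared 0 line(s) (total 0); column heights now [0 0 0 0 2 2], max=2
Drop 2: Z rot0 at col 0 lands with bottom-row=0; cleared 0 line(s) (total 0); column heights now [2 2 1 0 2 2], max=2
Drop 3: L rot0 at col 2 lands with bottom-row=2; cleared 0 line(s) (total 0); column heights now [2 2 3 3 4 2], max=4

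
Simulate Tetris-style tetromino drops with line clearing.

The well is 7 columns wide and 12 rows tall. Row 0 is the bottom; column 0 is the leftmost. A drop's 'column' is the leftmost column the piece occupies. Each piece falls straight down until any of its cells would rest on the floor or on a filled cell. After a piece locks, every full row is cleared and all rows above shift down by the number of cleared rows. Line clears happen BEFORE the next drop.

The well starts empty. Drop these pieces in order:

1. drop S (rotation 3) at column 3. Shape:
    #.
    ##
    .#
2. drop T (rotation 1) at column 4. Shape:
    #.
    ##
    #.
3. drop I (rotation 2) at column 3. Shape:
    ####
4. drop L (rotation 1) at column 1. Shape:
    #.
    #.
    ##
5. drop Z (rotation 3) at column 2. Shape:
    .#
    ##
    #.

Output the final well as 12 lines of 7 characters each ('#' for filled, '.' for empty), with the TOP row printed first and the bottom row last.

Drop 1: S rot3 at col 3 lands with bottom-row=0; cleared 0 line(s) (total 0); column heights now [0 0 0 3 2 0 0], max=3
Drop 2: T rot1 at col 4 lands with bottom-row=2; cleared 0 line(s) (total 0); column heights now [0 0 0 3 5 4 0], max=5
Drop 3: I rot2 at col 3 lands with bottom-row=5; cleared 0 line(s) (total 0); column heights now [0 0 0 6 6 6 6], max=6
Drop 4: L rot1 at col 1 lands with bottom-row=0; cleared 0 line(s) (total 0); column heights now [0 3 1 6 6 6 6], max=6
Drop 5: Z rot3 at col 2 lands with bottom-row=5; cleared 0 line(s) (total 0); column heights now [0 3 7 8 6 6 6], max=8

Answer: .......
.......
.......
.......
...#...
..##...
..#####
....#..
....##.
.#.##..
.#.##..
.##.#..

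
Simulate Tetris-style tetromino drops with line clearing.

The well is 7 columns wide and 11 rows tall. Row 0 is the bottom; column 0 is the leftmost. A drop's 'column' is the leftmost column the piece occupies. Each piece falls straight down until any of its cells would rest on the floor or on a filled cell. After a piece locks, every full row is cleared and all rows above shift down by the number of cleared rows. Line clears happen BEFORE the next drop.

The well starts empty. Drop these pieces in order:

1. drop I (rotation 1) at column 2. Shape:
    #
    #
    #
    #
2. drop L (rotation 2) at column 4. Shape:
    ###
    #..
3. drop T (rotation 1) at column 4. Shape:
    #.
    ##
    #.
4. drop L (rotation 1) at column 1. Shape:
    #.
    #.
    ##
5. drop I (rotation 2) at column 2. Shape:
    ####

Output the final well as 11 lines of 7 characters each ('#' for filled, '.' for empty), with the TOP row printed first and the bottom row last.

Answer: .......
.......
.......
.......
.#.....
.#####.
.##.#..
..#.##.
..#.#..
..#.###
..#.#..

Derivation:
Drop 1: I rot1 at col 2 lands with bottom-row=0; cleared 0 line(s) (total 0); column heights now [0 0 4 0 0 0 0], max=4
Drop 2: L rot2 at col 4 lands with bottom-row=0; cleared 0 line(s) (total 0); column heights now [0 0 4 0 2 2 2], max=4
Drop 3: T rot1 at col 4 lands with bottom-row=2; cleared 0 line(s) (total 0); column heights now [0 0 4 0 5 4 2], max=5
Drop 4: L rot1 at col 1 lands with bottom-row=4; cleared 0 line(s) (total 0); column heights now [0 7 5 0 5 4 2], max=7
Drop 5: I rot2 at col 2 lands with bottom-row=5; cleared 0 line(s) (total 0); column heights now [0 7 6 6 6 6 2], max=7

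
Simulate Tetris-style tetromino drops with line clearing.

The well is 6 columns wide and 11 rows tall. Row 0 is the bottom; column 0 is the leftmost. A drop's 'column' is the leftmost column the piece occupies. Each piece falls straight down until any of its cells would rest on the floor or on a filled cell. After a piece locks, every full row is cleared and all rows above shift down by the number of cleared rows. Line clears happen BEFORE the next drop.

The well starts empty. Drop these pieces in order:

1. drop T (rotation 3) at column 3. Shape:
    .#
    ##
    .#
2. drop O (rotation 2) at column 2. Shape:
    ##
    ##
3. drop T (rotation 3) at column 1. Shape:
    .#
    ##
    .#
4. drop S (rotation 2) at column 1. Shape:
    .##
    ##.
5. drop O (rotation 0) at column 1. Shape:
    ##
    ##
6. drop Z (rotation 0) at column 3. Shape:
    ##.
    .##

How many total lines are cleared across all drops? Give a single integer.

Answer: 0

Derivation:
Drop 1: T rot3 at col 3 lands with bottom-row=0; cleared 0 line(s) (total 0); column heights now [0 0 0 2 3 0], max=3
Drop 2: O rot2 at col 2 lands with bottom-row=2; cleared 0 line(s) (total 0); column heights now [0 0 4 4 3 0], max=4
Drop 3: T rot3 at col 1 lands with bottom-row=4; cleared 0 line(s) (total 0); column heights now [0 6 7 4 3 0], max=7
Drop 4: S rot2 at col 1 lands with bottom-row=7; cleared 0 line(s) (total 0); column heights now [0 8 9 9 3 0], max=9
Drop 5: O rot0 at col 1 lands with bottom-row=9; cleared 0 line(s) (total 0); column heights now [0 11 11 9 3 0], max=11
Drop 6: Z rot0 at col 3 lands with bottom-row=8; cleared 0 line(s) (total 0); column heights now [0 11 11 10 10 9], max=11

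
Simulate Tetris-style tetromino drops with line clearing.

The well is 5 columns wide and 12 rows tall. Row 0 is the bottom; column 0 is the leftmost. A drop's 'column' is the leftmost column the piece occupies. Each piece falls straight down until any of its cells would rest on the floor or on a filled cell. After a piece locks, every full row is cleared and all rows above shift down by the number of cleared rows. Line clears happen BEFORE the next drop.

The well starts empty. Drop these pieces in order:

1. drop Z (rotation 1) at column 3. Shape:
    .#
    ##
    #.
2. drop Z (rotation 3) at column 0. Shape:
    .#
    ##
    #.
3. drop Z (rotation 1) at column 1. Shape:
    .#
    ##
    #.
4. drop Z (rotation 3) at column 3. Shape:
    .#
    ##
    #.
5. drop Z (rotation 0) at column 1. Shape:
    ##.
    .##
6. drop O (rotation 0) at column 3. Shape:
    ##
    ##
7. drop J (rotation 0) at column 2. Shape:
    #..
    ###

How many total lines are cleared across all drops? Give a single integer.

Drop 1: Z rot1 at col 3 lands with bottom-row=0; cleared 0 line(s) (total 0); column heights now [0 0 0 2 3], max=3
Drop 2: Z rot3 at col 0 lands with bottom-row=0; cleared 0 line(s) (total 0); column heights now [2 3 0 2 3], max=3
Drop 3: Z rot1 at col 1 lands with bottom-row=3; cleared 0 line(s) (total 0); column heights now [2 5 6 2 3], max=6
Drop 4: Z rot3 at col 3 lands with bottom-row=2; cleared 0 line(s) (total 0); column heights now [2 5 6 4 5], max=6
Drop 5: Z rot0 at col 1 lands with bottom-row=6; cleared 0 line(s) (total 0); column heights now [2 8 8 7 5], max=8
Drop 6: O rot0 at col 3 lands with bottom-row=7; cleared 0 line(s) (total 0); column heights now [2 8 8 9 9], max=9
Drop 7: J rot0 at col 2 lands with bottom-row=9; cleared 0 line(s) (total 0); column heights now [2 8 11 10 10], max=11

Answer: 0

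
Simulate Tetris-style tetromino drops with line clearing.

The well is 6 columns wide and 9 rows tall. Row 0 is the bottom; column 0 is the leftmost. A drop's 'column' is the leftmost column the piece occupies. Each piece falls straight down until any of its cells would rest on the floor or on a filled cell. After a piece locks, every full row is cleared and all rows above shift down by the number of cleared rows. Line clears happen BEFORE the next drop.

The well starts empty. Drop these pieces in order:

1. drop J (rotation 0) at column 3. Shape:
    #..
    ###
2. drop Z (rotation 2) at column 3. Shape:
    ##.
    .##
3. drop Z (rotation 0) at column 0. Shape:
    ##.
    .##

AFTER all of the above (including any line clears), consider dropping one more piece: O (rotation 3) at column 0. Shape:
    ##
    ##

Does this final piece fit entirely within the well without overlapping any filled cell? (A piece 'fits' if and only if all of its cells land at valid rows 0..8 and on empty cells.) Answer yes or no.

Drop 1: J rot0 at col 3 lands with bottom-row=0; cleared 0 line(s) (total 0); column heights now [0 0 0 2 1 1], max=2
Drop 2: Z rot2 at col 3 lands with bottom-row=1; cleared 0 line(s) (total 0); column heights now [0 0 0 3 3 2], max=3
Drop 3: Z rot0 at col 0 lands with bottom-row=0; cleared 0 line(s) (total 0); column heights now [2 2 1 3 3 2], max=3
Test piece O rot3 at col 0 (width 2): heights before test = [2 2 1 3 3 2]; fits = True

Answer: yes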